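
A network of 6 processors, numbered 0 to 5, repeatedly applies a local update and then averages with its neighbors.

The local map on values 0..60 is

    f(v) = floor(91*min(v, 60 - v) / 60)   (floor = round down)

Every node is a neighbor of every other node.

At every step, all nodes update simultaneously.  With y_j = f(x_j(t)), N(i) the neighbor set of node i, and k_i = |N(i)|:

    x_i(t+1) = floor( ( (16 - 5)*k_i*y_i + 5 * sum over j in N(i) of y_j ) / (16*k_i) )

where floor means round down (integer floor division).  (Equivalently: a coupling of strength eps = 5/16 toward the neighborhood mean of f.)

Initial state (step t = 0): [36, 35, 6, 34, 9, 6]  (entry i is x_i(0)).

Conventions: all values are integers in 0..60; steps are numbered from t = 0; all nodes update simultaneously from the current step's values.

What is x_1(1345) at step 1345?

Answer: x_1(1345) = 27
Key observation: The state at step 10, [40, 40, 42, 40, 42, 42], reappears at step 14: the system is in a cycle of period 4 from step 10 on.  Therefore the state at step 1345 equals the state at step 10 + ((1345 - 10) mod 4) = 13, which is [27, 27, 29, 27, 29, 29].

Derivation:
t=0: [36, 35, 6, 34, 9, 6]
t=1: [31, 32, 14, 33, 17, 14]
t=2: [38, 38, 25, 37, 27, 25]
t=3: [34, 34, 36, 34, 38, 36]
t=4: [38, 38, 36, 38, 34, 36]
t=5: [33, 33, 35, 33, 37, 35]
t=6: [39, 39, 37, 39, 35, 37]
t=7: [31, 31, 33, 31, 35, 33]
t=8: [42, 42, 40, 42, 38, 40]
t=9: [27, 27, 29, 27, 31, 29]
t=10: [40, 40, 42, 40, 42, 42]
t=11: [29, 29, 27, 29, 27, 27]
t=12: [42, 42, 40, 42, 40, 40]
t=13: [27, 27, 29, 27, 29, 29]
t=14: [40, 40, 42, 40, 42, 42]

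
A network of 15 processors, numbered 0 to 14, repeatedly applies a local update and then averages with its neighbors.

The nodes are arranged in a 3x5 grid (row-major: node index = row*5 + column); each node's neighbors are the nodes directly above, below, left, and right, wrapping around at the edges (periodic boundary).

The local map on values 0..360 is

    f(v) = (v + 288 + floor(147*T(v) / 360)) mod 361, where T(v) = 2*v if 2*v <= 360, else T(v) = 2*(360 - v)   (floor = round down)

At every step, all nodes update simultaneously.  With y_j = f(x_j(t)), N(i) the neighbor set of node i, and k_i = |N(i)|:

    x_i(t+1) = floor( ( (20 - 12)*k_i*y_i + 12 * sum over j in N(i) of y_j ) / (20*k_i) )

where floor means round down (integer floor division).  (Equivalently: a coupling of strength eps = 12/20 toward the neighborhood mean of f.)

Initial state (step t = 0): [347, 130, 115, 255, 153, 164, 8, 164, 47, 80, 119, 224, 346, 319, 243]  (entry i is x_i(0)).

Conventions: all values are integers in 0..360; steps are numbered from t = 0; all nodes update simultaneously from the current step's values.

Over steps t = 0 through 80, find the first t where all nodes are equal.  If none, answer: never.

Simulating step by step:
t=0: [347, 130, 115, 255, 153, 164, 8, 164, 47, 80, 119, 224, 346, 319, 243]  (not all equal)
t=1: [223, 212, 194, 201, 214, 209, 251, 199, 131, 134, 212, 238, 248, 235, 210]  (not all equal)
t=2: [259, 260, 258, 244, 246, 247, 262, 245, 207, 209, 260, 263, 262, 247, 246]  (not all equal)
t=3: [267, 268, 267, 264, 265, 266, 267, 265, 261, 262, 267, 268, 267, 265, 265]  (not all equal)
t=4: [269, 269, 269, 268, 269, 269, 269, 268, 268, 268, 269, 269, 269, 268, 269]  (not all equal)
t=5: [270, 270, 270, 270, 270, 270, 270, 270, 270, 270, 270, 270, 270, 270, 270]  (all equal)

Answer: 5
Key observation: Synchronization is absorbing here: once all nodes are equal they stay equal, and step 5 is the first all-equal step.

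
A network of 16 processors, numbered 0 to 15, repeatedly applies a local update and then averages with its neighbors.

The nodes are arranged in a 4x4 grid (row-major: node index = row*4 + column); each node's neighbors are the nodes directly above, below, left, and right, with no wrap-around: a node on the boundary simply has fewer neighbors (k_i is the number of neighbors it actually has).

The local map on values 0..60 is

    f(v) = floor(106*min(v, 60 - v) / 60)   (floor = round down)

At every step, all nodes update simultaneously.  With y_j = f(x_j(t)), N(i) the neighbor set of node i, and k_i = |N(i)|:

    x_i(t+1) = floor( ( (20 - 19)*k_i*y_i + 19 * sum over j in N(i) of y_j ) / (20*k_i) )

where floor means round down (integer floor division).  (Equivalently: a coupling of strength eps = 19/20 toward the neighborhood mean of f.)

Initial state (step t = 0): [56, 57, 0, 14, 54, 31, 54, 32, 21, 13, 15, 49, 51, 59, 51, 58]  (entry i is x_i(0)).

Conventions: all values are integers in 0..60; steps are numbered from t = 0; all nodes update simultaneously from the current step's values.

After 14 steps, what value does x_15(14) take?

Answer: x_15(14) = 48

Derivation:
t=0: [56, 57, 0, 14, 54, 31, 54, 32, 21, 13, 15, 49, 51, 59, 51, 58]
t=1: [7, 18, 12, 24, 30, 13, 30, 19, 16, 28, 16, 25, 18, 16, 10, 16]
t=2: [40, 18, 40, 27, 22, 45, 27, 45, 43, 27, 40, 30, 28, 32, 27, 30]
t=3: [34, 31, 41, 31, 30, 40, 31, 47, 43, 35, 47, 38, 39, 47, 45, 50]
t=4: [51, 38, 50, 28, 37, 49, 29, 45, 43, 28, 38, 21, 26, 34, 20, 31]
t=5: [37, 18, 44, 22, 22, 43, 26, 44, 43, 33, 42, 38, 37, 43, 44, 36]
t=6: [34, 32, 37, 28, 33, 39, 30, 39, 41, 31, 39, 33, 30, 37, 34, 33]
t=7: [47, 41, 49, 39, 38, 49, 38, 49, 49, 37, 48, 40, 37, 49, 41, 46]
t=8: [34, 20, 35, 19, 20, 36, 20, 35, 38, 20, 35, 22, 20, 36, 21, 33]
t=9: [35, 43, 34, 43, 41, 35, 43, 35, 35, 41, 36, 44, 39, 35, 43, 37]
t=10: [32, 43, 30, 43, 43, 32, 43, 30, 34, 42, 30, 41, 43, 33, 41, 29]
t=11: [30, 49, 31, 51, 46, 31, 50, 32, 31, 47, 32, 51, 45, 32, 49, 33]
t=12: [23, 50, 18, 48, 50, 22, 48, 17, 25, 48, 19, 46, 48, 23, 46, 18]
t=13: [18, 35, 20, 30, 39, 19, 32, 22, 20, 37, 23, 30, 40, 22, 34, 24]
t=14: [40, 33, 47, 37, 33, 42, 37, 50, 37, 36, 46, 40, 36, 39, 40, 48]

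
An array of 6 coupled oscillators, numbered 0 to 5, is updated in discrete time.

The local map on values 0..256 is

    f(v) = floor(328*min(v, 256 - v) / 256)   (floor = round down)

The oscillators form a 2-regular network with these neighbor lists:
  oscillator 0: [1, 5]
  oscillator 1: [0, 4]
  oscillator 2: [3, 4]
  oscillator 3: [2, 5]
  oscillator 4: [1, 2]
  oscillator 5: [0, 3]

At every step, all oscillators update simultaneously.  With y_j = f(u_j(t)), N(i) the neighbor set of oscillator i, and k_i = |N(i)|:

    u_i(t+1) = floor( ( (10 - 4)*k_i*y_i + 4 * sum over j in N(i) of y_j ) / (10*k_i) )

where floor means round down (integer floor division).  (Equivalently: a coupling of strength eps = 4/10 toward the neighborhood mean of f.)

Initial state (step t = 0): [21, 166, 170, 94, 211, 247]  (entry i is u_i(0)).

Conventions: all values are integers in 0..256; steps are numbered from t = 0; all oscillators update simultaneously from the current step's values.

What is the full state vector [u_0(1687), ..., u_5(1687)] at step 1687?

Simulating step by step:
t=0: [21, 166, 170, 94, 211, 247]
t=1: [40, 85, 101, 96, 79, 35]
t=2: [61, 95, 122, 108, 108, 61]
t=3: [86, 115, 148, 129, 138, 90]
t=4: [118, 140, 145, 147, 147, 123]
t=5: [151, 146, 140, 143, 141, 152]
t=6: [135, 140, 147, 142, 145, 135]
t=7: [153, 148, 141, 146, 142, 153]
t=8: [132, 138, 145, 139, 144, 132]
t=9: [156, 150, 143, 149, 144, 156]
t=10: [129, 135, 142, 136, 141, 129]
t=11: [160, 154, 147, 153, 148, 160]
t=12: [124, 130, 137, 131, 136, 124]
t=13: [158, 158, 153, 158, 154, 158]
t=14: [125, 126, 129, 126, 129, 125]
t=15: [160, 161, 161, 161, 161, 160]
t=16: [122, 121, 121, 121, 121, 122]
t=17: [155, 155, 155, 155, 155, 155]
t=18: [129, 129, 129, 129, 129, 129]
t=19: [162, 162, 162, 162, 162, 162]
t=20: [120, 120, 120, 120, 120, 120]
t=21: [153, 153, 153, 153, 153, 153]
t=22: [131, 131, 131, 131, 131, 131]
t=23: [160, 160, 160, 160, 160, 160]
t=24: [123, 123, 123, 123, 123, 123]
t=25: [157, 157, 157, 157, 157, 157]
t=26: [126, 126, 126, 126, 126, 126]
t=27: [161, 161, 161, 161, 161, 161]
t=28: [121, 121, 121, 121, 121, 121]
t=29: [155, 155, 155, 155, 155, 155]

Answer: [162, 162, 162, 162, 162, 162]
Key observation: The state at step 17, [155, 155, 155, 155, 155, 155], reappears at step 29: the system is in a cycle of period 12 from step 17 on.  Therefore the state at step 1687 equals the state at step 17 + ((1687 - 17) mod 12) = 19, which is [162, 162, 162, 162, 162, 162].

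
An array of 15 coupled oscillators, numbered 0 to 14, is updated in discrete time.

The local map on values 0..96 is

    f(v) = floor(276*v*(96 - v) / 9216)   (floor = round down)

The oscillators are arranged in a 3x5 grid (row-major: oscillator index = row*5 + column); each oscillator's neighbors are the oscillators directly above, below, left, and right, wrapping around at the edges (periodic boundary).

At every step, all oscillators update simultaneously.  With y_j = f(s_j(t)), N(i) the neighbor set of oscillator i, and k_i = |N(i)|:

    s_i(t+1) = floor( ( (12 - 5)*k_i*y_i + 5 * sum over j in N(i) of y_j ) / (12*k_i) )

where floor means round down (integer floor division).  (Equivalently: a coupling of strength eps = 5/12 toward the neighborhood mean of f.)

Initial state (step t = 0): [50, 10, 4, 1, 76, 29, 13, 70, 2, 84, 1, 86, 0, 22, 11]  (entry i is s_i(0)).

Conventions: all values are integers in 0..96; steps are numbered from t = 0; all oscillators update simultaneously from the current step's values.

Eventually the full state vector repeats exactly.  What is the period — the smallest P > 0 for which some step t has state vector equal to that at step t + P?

Answer: 2
Key observation: The state at step 9, [63, 63, 63, 63, 63, 63, 63, 63, 63, 63, 63, 63, 63, 63, 63], reappears at step 11 — and no state repeats earlier — so the cycle the system enters has period 2.

Derivation:
t=0: [50, 10, 4, 1, 76, 29, 13, 70, 2, 84, 1, 86, 0, 22, 11]
t=1: [53, 28, 14, 12, 39, 47, 35, 36, 16, 31, 19, 20, 14, 31, 29]
t=2: [64, 55, 39, 38, 61, 64, 61, 54, 44, 58, 49, 46, 40, 51, 57]
t=3: [62, 65, 66, 66, 63, 62, 64, 66, 67, 65, 66, 67, 67, 67, 66]
t=4: [62, 60, 59, 59, 61, 62, 60, 59, 58, 60, 59, 58, 58, 58, 59]
t=5: [63, 64, 65, 65, 63, 63, 64, 65, 65, 64, 64, 65, 65, 65, 64]
t=6: [61, 60, 60, 60, 61, 61, 60, 60, 60, 61, 61, 60, 60, 60, 61]
t=7: [63, 63, 64, 63, 63, 63, 63, 64, 63, 63, 63, 63, 64, 63, 63]
t=8: [62, 61, 61, 61, 62, 62, 61, 61, 61, 62, 62, 61, 61, 61, 62]
t=9: [63, 63, 63, 63, 63, 63, 63, 63, 63, 63, 63, 63, 63, 63, 63]
t=10: [62, 62, 62, 62, 62, 62, 62, 62, 62, 62, 62, 62, 62, 62, 62]
t=11: [63, 63, 63, 63, 63, 63, 63, 63, 63, 63, 63, 63, 63, 63, 63]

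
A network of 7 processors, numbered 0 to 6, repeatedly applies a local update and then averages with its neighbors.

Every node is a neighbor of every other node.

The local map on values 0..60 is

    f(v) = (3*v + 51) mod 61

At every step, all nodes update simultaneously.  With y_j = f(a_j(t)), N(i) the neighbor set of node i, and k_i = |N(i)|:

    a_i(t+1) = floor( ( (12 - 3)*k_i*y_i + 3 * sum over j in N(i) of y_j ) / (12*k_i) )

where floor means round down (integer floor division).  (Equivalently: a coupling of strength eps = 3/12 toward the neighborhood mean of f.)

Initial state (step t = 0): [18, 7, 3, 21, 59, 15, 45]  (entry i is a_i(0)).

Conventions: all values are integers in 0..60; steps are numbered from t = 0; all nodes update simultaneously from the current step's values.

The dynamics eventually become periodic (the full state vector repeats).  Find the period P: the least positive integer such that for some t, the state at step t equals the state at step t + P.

Simulating step by step:
t=0: [18, 7, 3, 21, 59, 15, 45]
t=1: [41, 18, 52, 48, 42, 35, 12]
t=2: [47, 41, 27, 18, 49, 34, 28]
t=3: [13, 44, 14, 38, 17, 29, 16]
t=4: [28, 8, 30, 38, 37, 19, 35]
t=5: [17, 18, 22, 39, 37, 42, 32]
t=6: [41, 43, 52, 45, 41, 51, 30]
t=7: [46, 50, 26, 11, 46, 24, 23]
t=8: [9, 17, 9, 21, 9, 5, 46]
t=9: [18, 35, 18, 44, 18, 10, 10]
t=10: [39, 32, 39, 8, 39, 22, 22]
t=11: [44, 29, 44, 21, 44, 51, 51]
t=12: [4, 15, 4, 42, 4, 19, 19]
t=13: [9, 32, 9, 46, 9, 41, 41]
t=14: [19, 25, 19, 12, 19, 44, 44]
t=15: [40, 9, 40, 25, 40, 7, 7]
t=16: [42, 19, 42, 10, 42, 15, 15]
t=17: [51, 45, 51, 26, 51, 37, 37]
t=18: [21, 8, 21, 11, 21, 34, 34]
t=19: [48, 20, 48, 27, 48, 32, 32]
t=20: [14, 41, 14, 13, 14, 23, 23]
t=21: [34, 49, 34, 32, 34, 54, 54]
t=22: [30, 18, 30, 25, 30, 29, 29]
t=23: [19, 36, 19, 8, 19, 17, 17]
t=24: [44, 37, 44, 21, 44, 40, 40]
t=25: [7, 36, 7, 45, 7, 42, 42]
t=26: [15, 33, 15, 9, 15, 46, 46]
t=27: [31, 26, 31, 18, 31, 11, 11]
t=28: [22, 11, 22, 37, 22, 23, 23]
t=29: [54, 30, 54, 42, 54, 56, 56]
t=30: [31, 23, 31, 48, 31, 35, 35]
t=31: [24, 50, 24, 17, 24, 32, 32]
t=32: [5, 17, 5, 33, 5, 22, 22]
t=33: [11, 37, 11, 28, 11, 47, 47]
t=34: [22, 34, 22, 15, 22, 12, 12]
t=35: [51, 33, 51, 36, 51, 30, 30]
t=36: [21, 26, 21, 33, 21, 20, 20]
t=37: [49, 17, 49, 32, 49, 47, 47]
t=38: [16, 34, 16, 23, 16, 11, 11]
t=39: [37, 32, 37, 52, 37, 26, 26]
t=40: [35, 25, 35, 24, 35, 12, 12]
t=41: [30, 9, 30, 7, 30, 25, 25]
t=42: [17, 15, 17, 11, 17, 6, 6]
t=43: [37, 33, 37, 24, 37, 13, 13]
t=44: [36, 28, 36, 9, 36, 29, 29]
t=45: [33, 16, 33, 19, 33, 18, 18]
t=46: [30, 37, 30, 44, 30, 41, 41]
t=47: [21, 36, 21, 8, 21, 45, 45]
t=48: [46, 35, 46, 18, 46, 11, 11]
t=49: [10, 30, 10, 37, 10, 22, 22]
t=50: [23, 23, 23, 37, 23, 49, 49]
t=51: [54, 54, 54, 41, 54, 23, 23]
t=52: [33, 33, 33, 48, 33, 53, 53]
t=53: [27, 27, 27, 15, 27, 26, 26]
t=54: [10, 10, 10, 28, 10, 8, 8]
t=55: [19, 19, 19, 14, 19, 14, 14]
t=56: [45, 45, 45, 34, 45, 34, 34]
t=57: [6, 6, 6, 26, 6, 26, 26]
t=58: [7, 7, 7, 7, 7, 7, 7]
t=59: [11, 11, 11, 11, 11, 11, 11]
t=60: [23, 23, 23, 23, 23, 23, 23]
t=61: [59, 59, 59, 59, 59, 59, 59]
t=62: [45, 45, 45, 45, 45, 45, 45]
t=63: [3, 3, 3, 3, 3, 3, 3]
t=64: [60, 60, 60, 60, 60, 60, 60]
t=65: [48, 48, 48, 48, 48, 48, 48]
t=66: [12, 12, 12, 12, 12, 12, 12]
t=67: [26, 26, 26, 26, 26, 26, 26]
t=68: [7, 7, 7, 7, 7, 7, 7]

Answer: 10
Key observation: The state at step 58, [7, 7, 7, 7, 7, 7, 7], reappears at step 68 — and no state repeats earlier — so the cycle the system enters has period 10.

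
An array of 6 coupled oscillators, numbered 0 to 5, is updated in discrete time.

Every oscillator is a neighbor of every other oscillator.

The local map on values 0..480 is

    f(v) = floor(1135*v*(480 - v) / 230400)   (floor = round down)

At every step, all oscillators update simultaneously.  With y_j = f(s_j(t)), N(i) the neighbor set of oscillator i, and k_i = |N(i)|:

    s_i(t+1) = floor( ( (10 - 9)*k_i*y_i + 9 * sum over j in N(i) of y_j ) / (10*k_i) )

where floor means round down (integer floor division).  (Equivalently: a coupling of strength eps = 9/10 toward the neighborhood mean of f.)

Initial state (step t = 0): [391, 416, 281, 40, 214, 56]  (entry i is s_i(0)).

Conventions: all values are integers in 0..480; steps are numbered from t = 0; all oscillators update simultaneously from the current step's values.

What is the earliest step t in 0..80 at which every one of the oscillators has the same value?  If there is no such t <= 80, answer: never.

Simulating step by step:
t=0: [391, 416, 281, 40, 214, 56]  (not all equal)
t=1: [176, 180, 168, 183, 168, 181]  (not all equal)
t=2: [263, 262, 263, 262, 263, 262]  (not all equal)
t=3: [281, 281, 281, 281, 281, 281]  (all equal)

Answer: 3
Key observation: Synchronization is absorbing here: once all oscillators are equal they stay equal, and step 3 is the first all-equal step.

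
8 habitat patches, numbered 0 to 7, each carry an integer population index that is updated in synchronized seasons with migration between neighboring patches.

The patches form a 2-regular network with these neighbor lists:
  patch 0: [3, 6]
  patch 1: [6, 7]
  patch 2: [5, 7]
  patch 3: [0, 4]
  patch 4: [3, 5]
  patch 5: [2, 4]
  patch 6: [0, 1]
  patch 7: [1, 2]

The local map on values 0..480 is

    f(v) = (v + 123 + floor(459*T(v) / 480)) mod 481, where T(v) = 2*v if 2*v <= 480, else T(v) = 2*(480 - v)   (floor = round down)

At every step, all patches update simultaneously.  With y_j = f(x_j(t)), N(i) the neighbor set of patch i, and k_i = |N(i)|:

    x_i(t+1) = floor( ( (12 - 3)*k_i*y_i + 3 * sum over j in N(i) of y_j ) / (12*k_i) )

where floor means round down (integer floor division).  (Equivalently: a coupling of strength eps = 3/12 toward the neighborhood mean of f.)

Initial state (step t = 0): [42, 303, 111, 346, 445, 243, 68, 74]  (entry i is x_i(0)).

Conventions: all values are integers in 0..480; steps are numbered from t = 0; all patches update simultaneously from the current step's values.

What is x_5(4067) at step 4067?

Answer: x_5(4067) = 290
Key observation: The state at step 18, [295, 294, 294, 295, 295, 295, 294, 294], reappears at step 20: the system is in a cycle of period 2 from step 18 on.  Therefore the state at step 4067 equals the state at step 18 + ((4067 - 18) mod 2) = 19, which is [290, 291, 290, 290, 290, 290, 290, 291].

Derivation:
t=0: [42, 303, 111, 346, 445, 243, 68, 74]
t=1: [254, 294, 419, 232, 187, 328, 306, 344]
t=2: [320, 284, 196, 302, 211, 240, 287, 243]
t=3: [273, 304, 243, 278, 270, 314, 294, 317]
t=4: [307, 281, 321, 307, 307, 286, 292, 280]
t=5: [280, 301, 275, 279, 281, 292, 292, 299]
t=6: [302, 286, 304, 304, 302, 296, 293, 289]
t=7: [284, 297, 284, 282, 284, 287, 291, 294]
t=8: [299, 289, 298, 301, 300, 298, 294, 291]
t=9: [287, 295, 288, 285, 286, 287, 291, 293]
t=10: [297, 290, 296, 298, 298, 298, 294, 292]
t=11: [288, 294, 289, 288, 288, 288, 291, 292]
t=12: [296, 291, 295, 297, 297, 296, 294, 293]
t=13: [289, 293, 290, 288, 288, 289, 291, 292]
t=14: [295, 292, 294, 296, 296, 296, 294, 293]
t=15: [290, 292, 290, 289, 289, 289, 291, 292]
t=16: [295, 293, 294, 295, 296, 295, 294, 293]
t=17: [290, 291, 291, 289, 289, 290, 291, 291]
t=18: [295, 294, 294, 295, 295, 295, 294, 294]
t=19: [290, 291, 290, 290, 290, 290, 290, 291]
t=20: [295, 294, 294, 295, 295, 295, 294, 294]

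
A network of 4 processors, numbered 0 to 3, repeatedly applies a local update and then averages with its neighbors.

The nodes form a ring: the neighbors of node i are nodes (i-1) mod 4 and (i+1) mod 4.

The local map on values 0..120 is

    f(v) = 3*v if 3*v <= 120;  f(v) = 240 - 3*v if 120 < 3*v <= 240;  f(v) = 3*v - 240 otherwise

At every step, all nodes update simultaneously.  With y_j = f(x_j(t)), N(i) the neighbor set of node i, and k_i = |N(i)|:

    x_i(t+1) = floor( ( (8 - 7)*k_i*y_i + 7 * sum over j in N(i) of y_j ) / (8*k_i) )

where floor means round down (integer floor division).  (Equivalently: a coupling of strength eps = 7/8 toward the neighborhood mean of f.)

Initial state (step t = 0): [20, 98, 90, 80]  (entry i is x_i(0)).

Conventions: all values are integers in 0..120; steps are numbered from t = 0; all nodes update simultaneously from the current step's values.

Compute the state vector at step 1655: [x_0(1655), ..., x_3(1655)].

Simulating step by step:
t=0: [20, 98, 90, 80]
t=1: [31, 46, 27, 39]
t=2: [107, 88, 105, 90]
t=3: [33, 71, 33, 72]
t=4: [34, 90, 34, 89]
t=5: [37, 93, 37, 92]
t=6: [46, 102, 46, 101]
t=7: [69, 97, 69, 97]
t=8: [48, 35, 48, 35]
t=9: [103, 97, 103, 97]
t=10: [53, 66, 53, 66]
t=11: [46, 76, 46, 76]
t=12: [23, 90, 23, 90]
t=13: [34, 64, 34, 64]
t=14: [54, 95, 54, 95]
t=15: [49, 73, 49, 73]
t=16: [30, 84, 30, 84]
t=17: [21, 80, 21, 80]
t=18: [7, 55, 7, 55]
t=19: [68, 27, 68, 27]
t=20: [75, 41, 75, 41]
t=21: [104, 27, 104, 27]
t=22: [79, 73, 79, 73]
t=23: [18, 5, 18, 5]
t=24: [19, 49, 19, 49]
t=25: [88, 61, 88, 61]
t=26: [52, 28, 52, 28]
t=27: [84, 84, 84, 84]
t=28: [12, 12, 12, 12]
t=29: [36, 36, 36, 36]
t=30: [108, 108, 108, 108]
t=31: [84, 84, 84, 84]

Answer: [84, 84, 84, 84]
Key observation: The state at step 27, [84, 84, 84, 84], reappears at step 31: the system is in a cycle of period 4 from step 27 on.  Therefore the state at step 1655 equals the state at step 27 + ((1655 - 27) mod 4) = 27, which is [84, 84, 84, 84].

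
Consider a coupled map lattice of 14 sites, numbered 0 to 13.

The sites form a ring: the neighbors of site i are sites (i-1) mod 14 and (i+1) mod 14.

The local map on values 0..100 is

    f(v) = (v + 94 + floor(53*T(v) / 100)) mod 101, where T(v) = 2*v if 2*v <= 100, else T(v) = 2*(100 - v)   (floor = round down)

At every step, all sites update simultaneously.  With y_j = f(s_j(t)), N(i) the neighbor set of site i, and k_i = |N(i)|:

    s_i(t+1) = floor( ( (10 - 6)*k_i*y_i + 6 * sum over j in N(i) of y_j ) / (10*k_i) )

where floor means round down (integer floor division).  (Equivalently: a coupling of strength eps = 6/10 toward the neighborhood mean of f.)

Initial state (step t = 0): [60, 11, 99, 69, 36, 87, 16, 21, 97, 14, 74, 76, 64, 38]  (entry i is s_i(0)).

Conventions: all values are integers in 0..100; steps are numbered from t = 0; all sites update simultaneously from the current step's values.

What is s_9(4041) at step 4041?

Simulating step by step:
t=0: [60, 11, 99, 69, 36, 87, 16, 21, 97, 14, 74, 76, 64, 38]
t=1: [63, 62, 69, 85, 82, 64, 48, 49, 54, 64, 72, 94, 87, 85]
t=2: [94, 94, 94, 93, 94, 93, 92, 93, 94, 94, 94, 93, 93, 93]
t=3: [93, 93, 93, 93, 93, 93, 93, 93, 93, 93, 93, 93, 93, 93]
t=4: [93, 93, 93, 93, 93, 93, 93, 93, 93, 93, 93, 93, 93, 93]

Answer: s_9(4041) = 93
Key observation: The state at step 3, [93, 93, 93, 93, 93, 93, 93, 93, 93, 93, 93, 93, 93, 93], reappears at step 4: the system is in a cycle of period 1 from step 3 on.  Therefore the state at step 4041 equals the state at step 3 + ((4041 - 3) mod 1) = 3, which is [93, 93, 93, 93, 93, 93, 93, 93, 93, 93, 93, 93, 93, 93].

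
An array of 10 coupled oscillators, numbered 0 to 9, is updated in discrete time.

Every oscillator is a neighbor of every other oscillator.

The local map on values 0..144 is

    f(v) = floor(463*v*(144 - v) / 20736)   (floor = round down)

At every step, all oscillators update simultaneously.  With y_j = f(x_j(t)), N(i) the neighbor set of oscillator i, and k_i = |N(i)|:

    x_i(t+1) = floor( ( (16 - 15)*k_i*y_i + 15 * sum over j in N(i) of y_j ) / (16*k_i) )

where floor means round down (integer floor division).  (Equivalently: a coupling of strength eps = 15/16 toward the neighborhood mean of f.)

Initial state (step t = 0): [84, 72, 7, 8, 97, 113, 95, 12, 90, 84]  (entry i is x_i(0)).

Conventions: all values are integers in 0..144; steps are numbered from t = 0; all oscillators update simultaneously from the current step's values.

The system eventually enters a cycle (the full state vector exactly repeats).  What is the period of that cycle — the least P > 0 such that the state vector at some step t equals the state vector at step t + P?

Simulating step by step:
t=0: [84, 72, 7, 8, 97, 113, 95, 12, 90, 84]
t=1: [79, 79, 83, 83, 80, 81, 79, 82, 79, 79]
t=2: [113, 113, 113, 113, 113, 113, 113, 113, 113, 113]
t=3: [78, 78, 78, 78, 78, 78, 78, 78, 78, 78]
t=4: [114, 114, 114, 114, 114, 114, 114, 114, 114, 114]
t=5: [76, 76, 76, 76, 76, 76, 76, 76, 76, 76]
t=6: [115, 115, 115, 115, 115, 115, 115, 115, 115, 115]
t=7: [74, 74, 74, 74, 74, 74, 74, 74, 74, 74]
t=8: [115, 115, 115, 115, 115, 115, 115, 115, 115, 115]

Answer: 2
Key observation: The state at step 6, [115, 115, 115, 115, 115, 115, 115, 115, 115, 115], reappears at step 8 — and no state repeats earlier — so the cycle the system enters has period 2.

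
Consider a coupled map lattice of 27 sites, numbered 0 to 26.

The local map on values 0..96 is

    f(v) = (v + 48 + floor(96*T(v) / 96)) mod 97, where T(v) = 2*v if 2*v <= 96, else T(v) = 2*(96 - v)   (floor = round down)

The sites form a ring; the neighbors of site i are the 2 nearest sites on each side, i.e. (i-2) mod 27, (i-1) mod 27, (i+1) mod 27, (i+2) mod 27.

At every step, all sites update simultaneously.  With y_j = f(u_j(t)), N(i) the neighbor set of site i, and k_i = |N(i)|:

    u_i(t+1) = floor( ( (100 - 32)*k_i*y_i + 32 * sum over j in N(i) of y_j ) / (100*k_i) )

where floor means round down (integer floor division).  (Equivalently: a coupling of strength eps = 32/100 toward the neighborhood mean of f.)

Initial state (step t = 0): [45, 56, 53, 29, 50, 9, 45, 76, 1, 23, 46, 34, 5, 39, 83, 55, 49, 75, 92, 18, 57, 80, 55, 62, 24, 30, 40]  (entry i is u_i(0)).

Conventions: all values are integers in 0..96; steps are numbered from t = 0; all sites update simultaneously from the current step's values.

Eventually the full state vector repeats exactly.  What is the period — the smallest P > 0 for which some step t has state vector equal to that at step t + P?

Answer: 2
Key observation: The state at step 14, [71, 70, 70, 70, 70, 70, 71, 71, 71, 71, 72, 72, 72, 72, 71, 71, 71, 71, 71, 71, 71, 71, 71, 71, 71, 71, 71], reappears at step 16 — and no state repeats earlier — so the cycle the system enters has period 2.

Derivation:
t=0: [45, 56, 53, 29, 50, 9, 45, 76, 1, 23, 46, 34, 5, 39, 83, 55, 49, 75, 92, 18, 57, 80, 55, 62, 24, 30, 40]
t=1: [81, 81, 85, 53, 86, 73, 81, 64, 55, 34, 75, 55, 64, 67, 65, 83, 85, 65, 54, 24, 75, 63, 80, 72, 38, 48, 67]
t=2: [65, 65, 61, 80, 61, 70, 65, 75, 80, 61, 70, 81, 78, 76, 74, 64, 63, 71, 78, 40, 66, 72, 65, 72, 68, 86, 74]
t=3: [75, 76, 79, 68, 79, 72, 75, 69, 66, 77, 71, 65, 65, 67, 70, 76, 77, 72, 68, 71, 75, 72, 76, 70, 73, 62, 69]
t=4: [69, 68, 65, 72, 65, 70, 69, 72, 74, 68, 72, 76, 76, 75, 72, 68, 67, 70, 73, 71, 69, 70, 68, 72, 71, 77, 73]
t=5: [73, 74, 76, 72, 76, 73, 73, 71, 70, 73, 70, 68, 67, 68, 71, 74, 74, 73, 71, 72, 73, 73, 74, 71, 71, 67, 70]
t=6: [70, 69, 67, 70, 67, 70, 70, 71, 72, 71, 73, 74, 75, 74, 72, 69, 69, 70, 71, 70, 70, 70, 69, 71, 72, 74, 72]
t=7: [72, 73, 75, 73, 75, 73, 73, 72, 71, 71, 70, 69, 68, 69, 71, 73, 73, 73, 72, 72, 73, 73, 73, 71, 71, 69, 71]
t=8: [71, 70, 68, 69, 68, 69, 70, 71, 71, 72, 73, 73, 74, 73, 72, 70, 70, 70, 70, 70, 70, 70, 70, 71, 72, 73, 71]
t=9: [72, 73, 74, 74, 74, 73, 73, 72, 71, 71, 70, 70, 69, 70, 71, 72, 72, 73, 73, 73, 73, 72, 72, 71, 71, 70, 71]
t=10: [71, 70, 69, 69, 69, 69, 70, 71, 71, 72, 72, 73, 73, 72, 72, 71, 70, 70, 70, 70, 70, 70, 71, 71, 72, 72, 71]
t=11: [72, 73, 73, 73, 73, 73, 73, 72, 71, 71, 70, 70, 70, 70, 71, 72, 72, 72, 73, 73, 72, 72, 72, 71, 71, 71, 71]
t=12: [71, 70, 70, 70, 70, 70, 70, 71, 71, 72, 72, 72, 72, 72, 72, 71, 71, 70, 70, 70, 70, 71, 71, 71, 71, 71, 71]
t=13: [72, 72, 72, 73, 73, 72, 72, 72, 71, 71, 71, 71, 71, 71, 71, 71, 72, 72, 72, 72, 72, 72, 72, 72, 72, 72, 72]
t=14: [71, 70, 70, 70, 70, 70, 71, 71, 71, 71, 72, 72, 72, 72, 71, 71, 71, 71, 71, 71, 71, 71, 71, 71, 71, 71, 71]
t=15: [72, 72, 72, 73, 72, 72, 72, 72, 71, 71, 71, 71, 71, 71, 71, 71, 72, 72, 72, 72, 72, 72, 72, 72, 72, 72, 72]
t=16: [71, 70, 70, 70, 70, 70, 71, 71, 71, 71, 72, 72, 72, 72, 71, 71, 71, 71, 71, 71, 71, 71, 71, 71, 71, 71, 71]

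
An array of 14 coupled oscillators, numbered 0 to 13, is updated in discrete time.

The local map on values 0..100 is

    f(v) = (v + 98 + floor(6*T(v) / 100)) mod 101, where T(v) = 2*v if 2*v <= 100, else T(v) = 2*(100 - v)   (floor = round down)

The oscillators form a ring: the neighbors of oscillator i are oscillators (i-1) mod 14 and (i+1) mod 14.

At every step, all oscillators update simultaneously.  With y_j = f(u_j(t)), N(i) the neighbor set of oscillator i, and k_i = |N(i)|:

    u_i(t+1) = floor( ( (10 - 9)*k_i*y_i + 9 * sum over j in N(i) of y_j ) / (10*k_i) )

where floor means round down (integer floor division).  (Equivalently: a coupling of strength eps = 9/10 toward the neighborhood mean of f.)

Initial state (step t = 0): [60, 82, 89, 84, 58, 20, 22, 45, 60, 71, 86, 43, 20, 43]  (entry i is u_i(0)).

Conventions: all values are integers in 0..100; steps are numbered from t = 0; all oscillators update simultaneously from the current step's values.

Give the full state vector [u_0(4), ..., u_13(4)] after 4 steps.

Answer: [61, 66, 67, 62, 58, 50, 50, 51, 56, 58, 59, 57, 56, 58]

Derivation:
t=0: [60, 82, 89, 84, 58, 20, 22, 45, 60, 71, 86, 43, 20, 43]
t=1: [62, 74, 82, 74, 51, 38, 31, 41, 59, 72, 60, 50, 42, 40]
t=2: [58, 72, 74, 67, 56, 41, 39, 45, 57, 61, 62, 52, 46, 52]
t=3: [62, 67, 69, 66, 54, 48, 44, 49, 54, 61, 58, 55, 53, 54]
t=4: [61, 66, 67, 62, 58, 50, 50, 51, 56, 58, 59, 57, 56, 58]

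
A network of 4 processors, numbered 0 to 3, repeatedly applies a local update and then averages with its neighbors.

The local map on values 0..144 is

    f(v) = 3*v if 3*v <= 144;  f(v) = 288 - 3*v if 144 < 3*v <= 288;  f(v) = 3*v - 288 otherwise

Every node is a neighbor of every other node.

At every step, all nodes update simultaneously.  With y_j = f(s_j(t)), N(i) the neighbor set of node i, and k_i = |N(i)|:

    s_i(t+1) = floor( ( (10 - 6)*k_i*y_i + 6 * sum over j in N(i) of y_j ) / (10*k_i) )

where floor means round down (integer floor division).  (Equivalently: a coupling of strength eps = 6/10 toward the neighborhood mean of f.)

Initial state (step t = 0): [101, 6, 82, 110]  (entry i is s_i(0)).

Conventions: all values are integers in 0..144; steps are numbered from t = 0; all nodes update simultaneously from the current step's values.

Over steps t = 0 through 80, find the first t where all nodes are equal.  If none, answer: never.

Simulating step by step:
t=0: [101, 6, 82, 110]  (not all equal)
t=1: [26, 27, 31, 31]  (not all equal)
t=2: [84, 85, 87, 87]  (not all equal)
t=3: [31, 31, 30, 30]  (not all equal)
t=4: [91, 91, 91, 91]  (all equal)

Answer: 4
Key observation: Synchronization is absorbing here: once all nodes are equal they stay equal, and step 4 is the first all-equal step.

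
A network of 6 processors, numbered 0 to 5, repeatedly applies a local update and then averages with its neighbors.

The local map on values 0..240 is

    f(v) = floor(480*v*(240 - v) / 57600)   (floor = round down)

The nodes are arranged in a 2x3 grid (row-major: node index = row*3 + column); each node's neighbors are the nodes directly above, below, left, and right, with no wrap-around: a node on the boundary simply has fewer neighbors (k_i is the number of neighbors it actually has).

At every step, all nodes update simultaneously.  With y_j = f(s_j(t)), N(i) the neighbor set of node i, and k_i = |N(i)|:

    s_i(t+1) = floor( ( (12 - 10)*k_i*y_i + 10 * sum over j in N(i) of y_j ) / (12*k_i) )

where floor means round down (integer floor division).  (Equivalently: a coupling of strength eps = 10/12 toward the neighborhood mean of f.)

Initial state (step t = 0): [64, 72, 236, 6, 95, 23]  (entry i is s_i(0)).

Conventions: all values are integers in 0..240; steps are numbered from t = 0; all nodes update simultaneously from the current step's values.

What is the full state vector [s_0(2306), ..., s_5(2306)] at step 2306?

Answer: [119, 119, 119, 119, 119, 119]
Key observation: The state at step 4, [119, 119, 119, 119, 119, 119], reappears at step 5: the system is in a cycle of period 1 from step 4 on.  Therefore the state at step 2306 equals the state at step 4 + ((2306 - 4) mod 1) = 4, which is [119, 119, 119, 119, 119, 119].

Derivation:
t=0: [64, 72, 236, 6, 95, 23]
t=1: [61, 76, 59, 88, 61, 57]
t=2: [104, 91, 93, 93, 98, 88]
t=3: [113, 114, 111, 115, 112, 113]
t=4: [119, 119, 119, 119, 119, 119]
t=5: [119, 119, 119, 119, 119, 119]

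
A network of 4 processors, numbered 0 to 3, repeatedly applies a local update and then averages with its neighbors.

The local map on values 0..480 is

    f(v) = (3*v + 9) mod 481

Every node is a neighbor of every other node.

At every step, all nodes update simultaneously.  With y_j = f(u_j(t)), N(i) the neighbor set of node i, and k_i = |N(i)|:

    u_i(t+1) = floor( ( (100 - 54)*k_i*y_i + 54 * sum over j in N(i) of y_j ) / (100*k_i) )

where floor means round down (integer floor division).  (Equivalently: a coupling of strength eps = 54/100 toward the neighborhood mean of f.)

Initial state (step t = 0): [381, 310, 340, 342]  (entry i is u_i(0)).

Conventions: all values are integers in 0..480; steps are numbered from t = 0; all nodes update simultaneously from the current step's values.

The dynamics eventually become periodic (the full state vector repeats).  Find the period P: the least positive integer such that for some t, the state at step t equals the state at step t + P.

Simulating step by step:
t=0: [381, 310, 340, 342]
t=1: [195, 270, 160, 162]
t=2: [116, 179, 87, 89]
t=3: [274, 192, 249, 251]
t=4: [279, 210, 258, 260]
t=5: [306, 248, 288, 290]
t=6: [396, 347, 381, 382]
t=7: [192, 151, 180, 181]
t=8: [156, 256, 145, 146]
t=9: [433, 382, 423, 424]
t=10: [308, 265, 299, 300]
t=11: [419, 383, 412, 412]
t=12: [277, 246, 271, 271]
t=13: [335, 309, 330, 330]
t=14: [119, 231, 114, 114]
t=15: [334, 293, 330, 330]
t=16: [109, 209, 105, 105]
t=17: [299, 248, 295, 295]
t=18: [393, 350, 389, 389]
t=19: [198, 162, 195, 195]
t=20: [99, 69, 96, 96]
t=21: [286, 261, 284, 284]
t=22: [370, 349, 368, 368]
t=23: [143, 125, 141, 141]
t=24: [426, 411, 424, 424]
t=25: [314, 302, 313, 313]
t=26: [462, 452, 461, 461]
t=27: [426, 418, 425, 425]
t=28: [319, 312, 318, 318]
t=29: [85, 214, 84, 84]
t=30: [246, 219, 245, 245]
t=31: [250, 227, 249, 249]
t=32: [264, 245, 263, 263]
t=33: [308, 292, 307, 307]
t=34: [442, 428, 441, 441]
t=35: [364, 352, 363, 363]
t=36: [131, 121, 130, 130]
t=37: [395, 387, 394, 394]
t=38: [226, 219, 225, 225]
t=39: [201, 195, 200, 200]
t=40: [126, 121, 125, 125]
t=41: [383, 379, 382, 382]
t=42: [192, 189, 191, 191]
t=43: [101, 98, 100, 100]
t=44: [309, 306, 308, 308]
t=45: [452, 449, 451, 451]
t=46: [400, 397, 399, 399]
t=47: [244, 241, 243, 243]
t=48: [257, 254, 256, 256]
t=49: [296, 293, 295, 295]
t=50: [413, 410, 412, 412]
t=51: [283, 280, 282, 282]
t=52: [374, 371, 373, 373]
t=53: [166, 163, 165, 165]
t=54: [23, 20, 22, 22]
t=55: [75, 72, 74, 74]
t=56: [231, 228, 230, 230]
t=57: [218, 215, 217, 217]
t=58: [179, 176, 178, 178]
t=59: [62, 59, 61, 61]
t=60: [192, 189, 191, 191]

Answer: 18
Key observation: The state at step 42, [192, 189, 191, 191], reappears at step 60 — and no state repeats earlier — so the cycle the system enters has period 18.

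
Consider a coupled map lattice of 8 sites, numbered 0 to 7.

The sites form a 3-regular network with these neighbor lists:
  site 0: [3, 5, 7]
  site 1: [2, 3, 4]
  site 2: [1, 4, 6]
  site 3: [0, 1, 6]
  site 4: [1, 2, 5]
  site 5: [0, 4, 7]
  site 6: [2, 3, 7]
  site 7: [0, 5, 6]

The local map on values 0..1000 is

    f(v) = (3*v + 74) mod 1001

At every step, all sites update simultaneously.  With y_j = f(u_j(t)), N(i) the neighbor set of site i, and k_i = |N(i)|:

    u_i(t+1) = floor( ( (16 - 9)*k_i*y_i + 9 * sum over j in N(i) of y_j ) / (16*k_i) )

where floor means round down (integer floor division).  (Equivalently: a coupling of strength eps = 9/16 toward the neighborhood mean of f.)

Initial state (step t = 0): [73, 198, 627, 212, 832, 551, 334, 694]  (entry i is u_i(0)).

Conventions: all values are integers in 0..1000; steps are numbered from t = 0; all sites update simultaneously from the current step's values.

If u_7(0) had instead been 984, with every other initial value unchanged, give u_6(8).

Answer: u_6(8) = 592
Key observation: This trace re-runs the system from the modified initial state.

Derivation:
t=0: [73, 198, 627, 212, 832, 551, 334, 984]
t=1: [401, 710, 663, 504, 688, 483, 349, 215]
t=2: [463, 235, 112, 368, 206, 440, 308, 486]
t=3: [408, 580, 642, 497, 599, 487, 646, 579]
t=4: [487, 811, 754, 456, 820, 604, 449, 512]
t=5: [596, 466, 419, 466, 556, 701, 443, 611]
t=6: [667, 495, 447, 531, 507, 546, 495, 666]
t=7: [303, 558, 501, 514, 575, 449, 459, 282]
t=8: [796, 699, 626, 677, 675, 690, 592, 749]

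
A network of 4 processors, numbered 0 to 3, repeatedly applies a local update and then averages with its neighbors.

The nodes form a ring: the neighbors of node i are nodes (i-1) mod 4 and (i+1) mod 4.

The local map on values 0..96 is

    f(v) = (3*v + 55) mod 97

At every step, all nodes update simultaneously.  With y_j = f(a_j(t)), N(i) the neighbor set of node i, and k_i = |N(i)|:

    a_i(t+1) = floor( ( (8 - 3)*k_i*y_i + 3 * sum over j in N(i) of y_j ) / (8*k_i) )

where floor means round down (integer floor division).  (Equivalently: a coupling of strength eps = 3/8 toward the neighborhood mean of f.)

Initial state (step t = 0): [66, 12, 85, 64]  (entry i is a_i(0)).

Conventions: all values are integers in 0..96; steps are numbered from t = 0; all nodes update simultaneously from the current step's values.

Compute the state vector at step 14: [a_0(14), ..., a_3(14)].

Answer: [41, 41, 16, 20]

Derivation:
t=0: [66, 12, 85, 64]
t=1: [63, 71, 38, 47]
t=2: [45, 69, 59, 24]
t=3: [76, 67, 42, 43]
t=4: [83, 71, 80, 86]
t=5: [26, 49, 20, 16]
t=6: [25, 15, 13, 13]
t=7: [38, 25, 76, 82]
t=8: [53, 50, 63, 36]
t=9: [26, 20, 45, 54]
t=10: [30, 35, 65, 38]
t=11: [55, 58, 60, 64]
t=12: [32, 34, 42, 45]
t=13: [62, 63, 81, 84]
t=14: [41, 41, 16, 20]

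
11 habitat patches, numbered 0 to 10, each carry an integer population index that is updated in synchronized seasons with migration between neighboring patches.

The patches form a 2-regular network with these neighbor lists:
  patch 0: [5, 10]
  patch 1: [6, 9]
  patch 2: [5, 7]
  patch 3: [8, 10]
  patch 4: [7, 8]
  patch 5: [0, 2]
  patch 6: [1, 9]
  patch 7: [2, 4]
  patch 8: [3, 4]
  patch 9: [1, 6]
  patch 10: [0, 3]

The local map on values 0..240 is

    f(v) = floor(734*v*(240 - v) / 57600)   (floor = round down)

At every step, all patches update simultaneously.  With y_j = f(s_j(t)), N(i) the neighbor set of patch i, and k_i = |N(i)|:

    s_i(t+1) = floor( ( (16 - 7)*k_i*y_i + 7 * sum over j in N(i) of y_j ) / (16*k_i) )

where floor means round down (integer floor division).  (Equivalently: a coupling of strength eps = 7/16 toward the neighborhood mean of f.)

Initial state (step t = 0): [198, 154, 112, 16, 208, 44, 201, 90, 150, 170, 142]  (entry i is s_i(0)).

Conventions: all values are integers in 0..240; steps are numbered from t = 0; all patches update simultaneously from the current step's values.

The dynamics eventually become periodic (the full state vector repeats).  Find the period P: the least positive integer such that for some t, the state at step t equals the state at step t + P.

Answer: 2
Key observation: The state at step 11, [142, 142, 143, 142, 143, 143, 142, 143, 142, 142, 142], reappears at step 13 — and no state repeats earlier — so the cycle the system enters has period 2.

Derivation:
t=0: [198, 154, 112, 16, 208, 44, 201, 90, 150, 170, 142]
t=1: [121, 149, 163, 101, 122, 124, 125, 154, 124, 143, 132]
t=2: [182, 175, 166, 179, 179, 177, 179, 169, 181, 176, 180]
t=3: [136, 142, 152, 137, 141, 143, 140, 150, 137, 142, 136]
t=4: [179, 177, 171, 179, 176, 175, 177, 172, 178, 177, 179]
t=5: [140, 142, 148, 139, 143, 144, 142, 147, 140, 142, 139]
t=6: [177, 177, 173, 178, 176, 175, 177, 174, 177, 177, 178]
t=7: [142, 142, 146, 140, 143, 144, 142, 145, 141, 142, 140]
t=8: [177, 177, 174, 177, 176, 175, 177, 175, 177, 177, 177]
t=9: [142, 142, 145, 142, 143, 144, 142, 144, 142, 142, 142]
t=10: [176, 177, 175, 177, 176, 176, 177, 175, 176, 177, 177]
t=11: [142, 142, 143, 142, 143, 143, 142, 143, 142, 142, 142]
t=12: [176, 177, 176, 177, 176, 176, 177, 176, 176, 177, 177]
t=13: [142, 142, 143, 142, 143, 143, 142, 143, 142, 142, 142]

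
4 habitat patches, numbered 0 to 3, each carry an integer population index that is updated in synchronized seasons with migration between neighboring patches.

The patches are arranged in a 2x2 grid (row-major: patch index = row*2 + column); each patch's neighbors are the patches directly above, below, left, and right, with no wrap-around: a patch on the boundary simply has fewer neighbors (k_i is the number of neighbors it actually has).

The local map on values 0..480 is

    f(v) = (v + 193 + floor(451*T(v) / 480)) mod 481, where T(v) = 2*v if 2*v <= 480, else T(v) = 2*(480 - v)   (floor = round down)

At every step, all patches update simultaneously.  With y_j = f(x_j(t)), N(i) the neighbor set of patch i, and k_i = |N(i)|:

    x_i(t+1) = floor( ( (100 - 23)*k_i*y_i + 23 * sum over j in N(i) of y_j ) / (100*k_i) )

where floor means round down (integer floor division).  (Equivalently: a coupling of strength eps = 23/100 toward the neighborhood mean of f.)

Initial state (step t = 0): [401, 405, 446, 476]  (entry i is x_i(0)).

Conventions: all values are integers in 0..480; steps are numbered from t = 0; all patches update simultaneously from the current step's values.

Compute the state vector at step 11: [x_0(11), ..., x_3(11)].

Answer: [315, 316, 316, 316]

Derivation:
t=0: [401, 405, 446, 476]
t=1: [255, 250, 222, 205]
t=2: [385, 382, 349, 318]
t=3: [279, 284, 306, 324]
t=4: [364, 360, 345, 334]
t=5: [295, 299, 309, 316]
t=6: [352, 349, 342, 338]
t=7: [305, 307, 312, 314]
t=8: [344, 343, 339, 338]
t=9: [311, 312, 314, 315]
t=10: [339, 338, 337, 337]
t=11: [315, 316, 316, 316]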